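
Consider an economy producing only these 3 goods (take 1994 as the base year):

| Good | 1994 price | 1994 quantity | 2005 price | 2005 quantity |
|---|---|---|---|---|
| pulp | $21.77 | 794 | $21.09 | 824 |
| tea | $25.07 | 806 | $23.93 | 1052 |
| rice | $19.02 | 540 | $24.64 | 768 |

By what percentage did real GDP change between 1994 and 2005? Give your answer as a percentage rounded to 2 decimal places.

Real GDP 1994 = Nominal GDP 1994 = 21.77·794 + 25.07·806 + 19.02·540 = 47762.60.
Real GDP 2005 (at 1994 prices) = 21.77·824 + 25.07·1052 + 19.02·768 = 58919.48.
Real growth = 58919.48/47762.60 − 1 = 0.2336.

23.36%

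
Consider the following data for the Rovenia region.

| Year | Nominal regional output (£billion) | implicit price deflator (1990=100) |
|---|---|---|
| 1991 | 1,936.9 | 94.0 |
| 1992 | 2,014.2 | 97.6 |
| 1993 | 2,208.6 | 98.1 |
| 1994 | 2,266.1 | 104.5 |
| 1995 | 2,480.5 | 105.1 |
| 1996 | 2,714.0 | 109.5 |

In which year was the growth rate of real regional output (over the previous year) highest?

1993

1992: real = 2014.2/0.976 = 2063.73; growth vs 1991 (2060.53) = 0.16%.
1993: real = 2208.6/0.981 = 2251.38; growth vs 1992 (2063.73) = 9.09%.
1994: real = 2266.1/1.045 = 2168.52; growth vs 1993 (2251.38) = -3.68%.
1995: real = 2480.5/1.051 = 2360.13; growth vs 1994 (2168.52) = 8.84%.
1996: real = 2714.0/1.095 = 2478.54; growth vs 1995 (2360.13) = 5.02%.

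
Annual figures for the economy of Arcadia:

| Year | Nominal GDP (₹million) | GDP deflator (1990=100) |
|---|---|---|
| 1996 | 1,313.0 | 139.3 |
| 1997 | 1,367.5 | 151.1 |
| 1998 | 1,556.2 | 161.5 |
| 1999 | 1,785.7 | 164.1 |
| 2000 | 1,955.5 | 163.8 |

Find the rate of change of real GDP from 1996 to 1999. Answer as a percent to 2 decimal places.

Real GDP 1996 = 1313.0/1.393 = 942.57.
Real GDP 1999 = 1785.7/1.641 = 1088.18.
Change = 1088.18/942.57 − 1 = 0.1545.

15.45%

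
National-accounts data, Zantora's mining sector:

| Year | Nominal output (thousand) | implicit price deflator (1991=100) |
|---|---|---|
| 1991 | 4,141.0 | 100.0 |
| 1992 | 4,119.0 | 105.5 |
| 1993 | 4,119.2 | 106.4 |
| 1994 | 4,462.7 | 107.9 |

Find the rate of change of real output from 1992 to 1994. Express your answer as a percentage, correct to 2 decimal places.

Real output 1992 = 4119.0/1.055 = 3904.27.
Real output 1994 = 4462.7/1.079 = 4135.96.
Change = 4135.96/3904.27 − 1 = 0.0593.

5.93%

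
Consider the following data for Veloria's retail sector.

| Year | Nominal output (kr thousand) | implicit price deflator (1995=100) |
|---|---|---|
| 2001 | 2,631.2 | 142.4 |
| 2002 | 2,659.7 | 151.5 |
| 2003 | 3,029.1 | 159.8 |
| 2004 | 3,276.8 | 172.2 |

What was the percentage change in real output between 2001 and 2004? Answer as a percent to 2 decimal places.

2.98%

Real output 2001 = 2631.2/1.424 = 1847.75.
Real output 2004 = 3276.8/1.722 = 1902.90.
Change = 1902.90/1847.75 − 1 = 0.0298.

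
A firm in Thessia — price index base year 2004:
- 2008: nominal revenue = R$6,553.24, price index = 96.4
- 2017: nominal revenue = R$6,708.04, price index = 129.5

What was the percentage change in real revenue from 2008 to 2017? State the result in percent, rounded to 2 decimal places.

-23.80%

Real revenue 2008 = 6553.24 / 0.964 = 6797.97.
Real revenue 2017 = 6708.04 / 1.295 = 5179.95.
Real growth = 5179.95 / 6797.97 − 1 = -0.2380.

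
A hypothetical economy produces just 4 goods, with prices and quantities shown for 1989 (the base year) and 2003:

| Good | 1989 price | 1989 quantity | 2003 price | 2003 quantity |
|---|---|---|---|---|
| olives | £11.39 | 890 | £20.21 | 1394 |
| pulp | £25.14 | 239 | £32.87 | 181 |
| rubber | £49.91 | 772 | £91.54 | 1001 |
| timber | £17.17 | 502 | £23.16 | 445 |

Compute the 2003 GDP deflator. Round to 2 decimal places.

174.37

Nominal GDP 2003 = 20.21·1394 + 32.87·181 + 91.54·1001 + 23.16·445 = 136059.95.
Real GDP 2003 (at 1989 prices) = 11.39·1394 + 25.14·181 + 49.91·1001 + 17.17·445 = 78028.56.
Deflator = Nominal/Real × 100 = 136059.95/78028.56 × 100 = 174.372.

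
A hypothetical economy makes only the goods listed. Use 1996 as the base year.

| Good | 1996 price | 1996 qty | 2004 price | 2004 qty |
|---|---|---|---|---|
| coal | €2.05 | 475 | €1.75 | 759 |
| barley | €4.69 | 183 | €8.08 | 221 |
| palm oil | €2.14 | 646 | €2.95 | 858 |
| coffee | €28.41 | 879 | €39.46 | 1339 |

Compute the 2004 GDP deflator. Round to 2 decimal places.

Nominal GDP 2004 = 1.75·759 + 8.08·221 + 2.95·858 + 39.46·1339 = 58481.97.
Real GDP 2004 (at 1996 prices) = 2.05·759 + 4.69·221 + 2.14·858 + 28.41·1339 = 42469.55.
Deflator = Nominal/Real × 100 = 58481.97/42469.55 × 100 = 137.703.

137.70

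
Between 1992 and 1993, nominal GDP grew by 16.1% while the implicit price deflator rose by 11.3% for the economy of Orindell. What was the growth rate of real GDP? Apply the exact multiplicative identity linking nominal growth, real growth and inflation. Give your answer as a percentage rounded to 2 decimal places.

4.31%

(1 + g_nom) = (1 + g_real)(1 + π), so g_real = 1.1610 / 1.1130 − 1 = 0.04313.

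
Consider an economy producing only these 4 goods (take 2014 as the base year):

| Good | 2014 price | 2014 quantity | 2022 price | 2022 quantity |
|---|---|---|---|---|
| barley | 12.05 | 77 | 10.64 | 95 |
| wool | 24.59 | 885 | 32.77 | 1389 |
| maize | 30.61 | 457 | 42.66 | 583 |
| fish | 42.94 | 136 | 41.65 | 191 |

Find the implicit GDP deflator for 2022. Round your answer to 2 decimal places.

Nominal GDP 2022 = 10.64·95 + 32.77·1389 + 42.66·583 + 41.65·191 = 79354.26.
Real GDP 2022 (at 2014 prices) = 12.05·95 + 24.59·1389 + 30.61·583 + 42.94·191 = 61347.43.
Deflator = Nominal/Real × 100 = 79354.26/61347.43 × 100 = 129.352.

129.35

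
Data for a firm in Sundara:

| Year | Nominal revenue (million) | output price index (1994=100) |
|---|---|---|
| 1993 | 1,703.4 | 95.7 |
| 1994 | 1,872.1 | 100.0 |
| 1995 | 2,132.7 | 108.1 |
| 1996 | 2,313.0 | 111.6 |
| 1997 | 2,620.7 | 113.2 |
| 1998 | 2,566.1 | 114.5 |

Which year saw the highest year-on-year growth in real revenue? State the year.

1997

1994: real = 1872.1/1.000 = 1872.10; growth vs 1993 (1779.94) = 5.18%.
1995: real = 2132.7/1.081 = 1972.90; growth vs 1994 (1872.10) = 5.38%.
1996: real = 2313.0/1.116 = 2072.58; growth vs 1995 (1972.90) = 5.05%.
1997: real = 2620.7/1.132 = 2315.11; growth vs 1996 (2072.58) = 11.70%.
1998: real = 2566.1/1.145 = 2241.14; growth vs 1997 (2315.11) = -3.20%.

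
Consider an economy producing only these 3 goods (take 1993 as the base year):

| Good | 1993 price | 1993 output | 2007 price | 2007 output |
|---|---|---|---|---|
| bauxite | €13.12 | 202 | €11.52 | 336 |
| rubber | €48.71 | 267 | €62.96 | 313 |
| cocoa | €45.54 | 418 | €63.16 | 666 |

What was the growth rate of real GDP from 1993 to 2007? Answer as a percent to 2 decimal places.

Real GDP 1993 = Nominal GDP 1993 = 13.12·202 + 48.71·267 + 45.54·418 = 34691.53.
Real GDP 2007 (at 1993 prices) = 13.12·336 + 48.71·313 + 45.54·666 = 49984.19.
Real growth = 49984.19/34691.53 − 1 = 0.4408.

44.08%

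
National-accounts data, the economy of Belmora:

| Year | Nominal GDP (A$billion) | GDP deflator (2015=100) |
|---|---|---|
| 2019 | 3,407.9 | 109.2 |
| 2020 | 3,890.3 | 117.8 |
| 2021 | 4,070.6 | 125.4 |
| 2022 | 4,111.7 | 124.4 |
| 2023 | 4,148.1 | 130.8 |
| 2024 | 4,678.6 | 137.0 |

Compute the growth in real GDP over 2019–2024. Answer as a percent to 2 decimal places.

Real GDP 2019 = 3407.9/1.092 = 3120.79.
Real GDP 2024 = 4678.6/1.370 = 3415.04.
Change = 3415.04/3120.79 − 1 = 0.0943.

9.43%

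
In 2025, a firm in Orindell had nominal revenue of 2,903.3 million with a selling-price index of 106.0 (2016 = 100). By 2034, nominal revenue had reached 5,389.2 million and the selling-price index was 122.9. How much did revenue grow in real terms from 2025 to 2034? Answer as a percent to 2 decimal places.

Deflate each year: 2025 → 2903.3/1.060 = 2738.96; 2034 → 5389.2/1.229 = 4385.03.
So real revenue changed by 4385.03/2738.96 − 1 = 0.6010, i.e. 60.10%.

60.10%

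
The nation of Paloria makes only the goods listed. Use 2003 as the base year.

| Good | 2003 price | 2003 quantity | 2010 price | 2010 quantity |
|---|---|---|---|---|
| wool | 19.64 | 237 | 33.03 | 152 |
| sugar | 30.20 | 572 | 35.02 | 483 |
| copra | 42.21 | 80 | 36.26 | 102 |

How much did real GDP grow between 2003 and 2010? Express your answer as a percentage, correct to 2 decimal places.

Real GDP 2003 = Nominal GDP 2003 = 19.64·237 + 30.20·572 + 42.21·80 = 25305.88.
Real GDP 2010 (at 2003 prices) = 19.64·152 + 30.20·483 + 42.21·102 = 21877.30.
Real growth = 21877.30/25305.88 − 1 = -0.1355.

-13.55%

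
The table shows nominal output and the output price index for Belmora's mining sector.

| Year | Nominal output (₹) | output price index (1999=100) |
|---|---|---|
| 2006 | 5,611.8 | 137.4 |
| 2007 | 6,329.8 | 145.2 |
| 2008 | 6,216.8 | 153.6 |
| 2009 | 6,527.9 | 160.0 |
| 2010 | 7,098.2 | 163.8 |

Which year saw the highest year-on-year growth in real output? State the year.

2007: real = 6329.8/1.452 = 4359.37; growth vs 2006 (4084.28) = 6.74%.
2008: real = 6216.8/1.536 = 4047.40; growth vs 2007 (4359.37) = -7.16%.
2009: real = 6527.9/1.600 = 4079.94; growth vs 2008 (4047.40) = 0.80%.
2010: real = 7098.2/1.638 = 4333.46; growth vs 2009 (4079.94) = 6.21%.

2007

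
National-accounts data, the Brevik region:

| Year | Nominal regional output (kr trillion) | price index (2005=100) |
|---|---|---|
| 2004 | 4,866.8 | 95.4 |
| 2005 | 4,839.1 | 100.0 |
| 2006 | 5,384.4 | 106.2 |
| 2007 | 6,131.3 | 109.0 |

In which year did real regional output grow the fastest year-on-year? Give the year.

2005: real = 4839.1/1.000 = 4839.10; growth vs 2004 (5101.47) = -5.14%.
2006: real = 5384.4/1.062 = 5070.06; growth vs 2005 (4839.10) = 4.77%.
2007: real = 6131.3/1.090 = 5625.05; growth vs 2006 (5070.06) = 10.95%.

2007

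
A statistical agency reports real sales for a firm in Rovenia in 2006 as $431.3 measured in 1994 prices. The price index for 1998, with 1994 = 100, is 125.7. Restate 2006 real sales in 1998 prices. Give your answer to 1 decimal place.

Real sales in 1998 prices = Real sales in 1994 prices × (P_1998/P_1994) = 431.3 × 1.257 = 542.14.

$542.1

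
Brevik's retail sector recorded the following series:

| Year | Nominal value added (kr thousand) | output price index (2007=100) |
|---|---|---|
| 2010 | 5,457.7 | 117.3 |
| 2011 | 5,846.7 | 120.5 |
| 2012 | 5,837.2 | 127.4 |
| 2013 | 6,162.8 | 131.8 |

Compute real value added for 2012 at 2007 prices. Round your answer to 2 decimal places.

kr 4,581.79 thousand

Real value added 2012 = 5837.2 / 1.274 = 4581.79.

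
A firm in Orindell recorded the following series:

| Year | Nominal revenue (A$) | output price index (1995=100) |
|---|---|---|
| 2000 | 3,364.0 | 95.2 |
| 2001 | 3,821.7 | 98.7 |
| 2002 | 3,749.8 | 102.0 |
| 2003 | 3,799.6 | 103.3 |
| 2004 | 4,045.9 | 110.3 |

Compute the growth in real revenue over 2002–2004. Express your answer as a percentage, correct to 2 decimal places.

-0.22%

Real revenue 2002 = 3749.8/1.020 = 3676.27.
Real revenue 2004 = 4045.9/1.103 = 3668.09.
Change = 3668.09/3676.27 − 1 = -0.0022.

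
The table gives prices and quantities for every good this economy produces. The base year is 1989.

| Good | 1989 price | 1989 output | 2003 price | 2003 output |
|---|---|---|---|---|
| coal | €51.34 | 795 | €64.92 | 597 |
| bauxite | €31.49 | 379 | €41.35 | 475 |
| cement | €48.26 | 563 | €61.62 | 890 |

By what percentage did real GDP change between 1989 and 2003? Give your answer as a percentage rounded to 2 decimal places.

10.81%

Real GDP 1989 = Nominal GDP 1989 = 51.34·795 + 31.49·379 + 48.26·563 = 79920.39.
Real GDP 2003 (at 1989 prices) = 51.34·597 + 31.49·475 + 48.26·890 = 88559.13.
Real growth = 88559.13/79920.39 − 1 = 0.1081.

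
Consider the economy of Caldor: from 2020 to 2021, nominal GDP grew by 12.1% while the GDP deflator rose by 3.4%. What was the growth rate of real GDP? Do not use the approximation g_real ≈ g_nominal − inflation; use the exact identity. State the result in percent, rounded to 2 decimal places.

8.41%

(1 + g_nom) = (1 + g_real)(1 + π), so g_real = 1.1210 / 1.0340 − 1 = 0.08414.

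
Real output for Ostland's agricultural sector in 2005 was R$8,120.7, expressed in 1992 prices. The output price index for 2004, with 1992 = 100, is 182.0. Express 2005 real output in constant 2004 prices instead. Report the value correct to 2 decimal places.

Real output in 2004 prices = Real output in 1992 prices × (P_2004/P_1992) = 8120.7 × 1.820 = 14779.67.

R$14,779.67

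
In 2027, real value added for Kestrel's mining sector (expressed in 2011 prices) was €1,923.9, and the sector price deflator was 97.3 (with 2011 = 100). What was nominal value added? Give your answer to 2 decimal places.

€1,871.95

Nominal value added = Real × (sector price deflator/100) = 1923.9 × 0.973 = 1871.95.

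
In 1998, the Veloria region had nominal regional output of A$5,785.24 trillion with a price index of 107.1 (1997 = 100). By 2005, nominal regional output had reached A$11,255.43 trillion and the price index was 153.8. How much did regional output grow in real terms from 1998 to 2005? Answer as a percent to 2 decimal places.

35.48%

Real regional output 1998 = 5785.24 / 1.071 = 5401.72.
Real regional output 2005 = 11255.43 / 1.538 = 7318.22.
Real growth = 7318.22 / 5401.72 − 1 = 0.3548.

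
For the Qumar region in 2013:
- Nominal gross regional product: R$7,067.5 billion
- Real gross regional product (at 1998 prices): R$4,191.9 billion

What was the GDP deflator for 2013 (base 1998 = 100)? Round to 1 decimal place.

168.6

GDP deflator = (Nominal / Real) × 100 = 7067.5 / 4191.9 × 100 = 168.60.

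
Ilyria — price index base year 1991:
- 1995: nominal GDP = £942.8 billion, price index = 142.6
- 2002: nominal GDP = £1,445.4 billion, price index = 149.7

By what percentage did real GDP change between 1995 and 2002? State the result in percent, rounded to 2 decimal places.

46.04%

Real GDP 1995 = 942.8 / 1.426 = 661.15.
Real GDP 2002 = 1445.4 / 1.497 = 965.53.
Real growth = 965.53 / 661.15 − 1 = 0.4604.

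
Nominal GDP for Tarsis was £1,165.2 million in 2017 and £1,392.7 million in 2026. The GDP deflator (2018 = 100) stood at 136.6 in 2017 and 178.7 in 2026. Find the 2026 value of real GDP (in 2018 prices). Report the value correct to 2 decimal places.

£779.35 million

Real GDP = Nominal / (GDP deflator/100) = 1392.7 / 1.787 = 779.35.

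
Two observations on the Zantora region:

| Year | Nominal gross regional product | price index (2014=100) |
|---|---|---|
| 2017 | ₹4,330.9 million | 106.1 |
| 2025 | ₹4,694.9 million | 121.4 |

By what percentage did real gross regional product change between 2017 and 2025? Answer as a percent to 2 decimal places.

Real gross regional product 2017 = 4330.9 / 1.061 = 4081.90.
Real gross regional product 2025 = 4694.9 / 1.214 = 3867.30.
Real growth = 3867.30 / 4081.90 − 1 = -0.0526.

-5.26%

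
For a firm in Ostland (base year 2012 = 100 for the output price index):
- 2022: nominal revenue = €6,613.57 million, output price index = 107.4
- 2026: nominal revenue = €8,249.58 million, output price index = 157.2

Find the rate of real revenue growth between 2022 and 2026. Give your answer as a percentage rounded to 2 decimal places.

-14.78%

Real revenue 2022 = 6613.57 / 1.074 = 6157.89.
Real revenue 2026 = 8249.58 / 1.572 = 5247.82.
Real growth = 5247.82 / 6157.89 − 1 = -0.1478.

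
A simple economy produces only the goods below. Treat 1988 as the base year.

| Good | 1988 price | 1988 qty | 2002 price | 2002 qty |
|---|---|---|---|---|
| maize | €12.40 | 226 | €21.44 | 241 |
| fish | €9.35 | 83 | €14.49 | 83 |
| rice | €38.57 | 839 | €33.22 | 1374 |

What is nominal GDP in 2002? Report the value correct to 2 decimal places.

€52013.99

Nominal GDP 2002 = Σ (p_2002 × q_2002) = 21.44·241 + 14.49·83 + 33.22·1374 = 52013.99.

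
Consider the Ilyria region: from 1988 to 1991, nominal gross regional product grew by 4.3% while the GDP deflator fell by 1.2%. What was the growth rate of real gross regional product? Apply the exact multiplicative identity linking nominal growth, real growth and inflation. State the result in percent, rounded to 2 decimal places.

5.57%

(1 + g_nom) = (1 + g_real)(1 + π), so g_real = 1.0430 / 0.9880 − 1 = 0.05567.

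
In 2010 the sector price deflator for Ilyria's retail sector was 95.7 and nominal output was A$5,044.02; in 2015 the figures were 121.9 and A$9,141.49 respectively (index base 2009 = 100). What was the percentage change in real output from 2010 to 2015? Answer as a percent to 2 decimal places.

42.28%

Deflate each year: 2010 → 5044.02/0.957 = 5270.66; 2015 → 9141.49/1.219 = 7499.17.
So real output changed by 7499.17/5270.66 − 1 = 0.4228, i.e. 42.28%.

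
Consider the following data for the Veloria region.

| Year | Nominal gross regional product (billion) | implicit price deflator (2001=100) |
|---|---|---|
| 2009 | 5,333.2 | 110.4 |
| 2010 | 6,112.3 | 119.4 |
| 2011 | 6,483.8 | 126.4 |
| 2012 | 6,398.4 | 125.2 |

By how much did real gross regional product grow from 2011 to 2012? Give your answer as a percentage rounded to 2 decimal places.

Real gross regional product 2011 = 6483.8/1.264 = 5129.59.
Real gross regional product 2012 = 6398.4/1.252 = 5110.54.
Change = 5110.54/5129.59 − 1 = -0.0037.

-0.37%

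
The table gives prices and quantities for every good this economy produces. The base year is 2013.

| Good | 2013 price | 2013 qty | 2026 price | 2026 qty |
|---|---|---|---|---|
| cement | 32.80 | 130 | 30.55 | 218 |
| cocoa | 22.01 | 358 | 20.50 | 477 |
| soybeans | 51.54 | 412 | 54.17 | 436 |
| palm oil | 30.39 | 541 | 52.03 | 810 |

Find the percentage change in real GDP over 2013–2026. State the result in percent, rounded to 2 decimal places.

29.94%

Real GDP 2013 = Nominal GDP 2013 = 32.80·130 + 22.01·358 + 51.54·412 + 30.39·541 = 49819.05.
Real GDP 2026 (at 2013 prices) = 32.80·218 + 22.01·477 + 51.54·436 + 30.39·810 = 64736.51.
Real growth = 64736.51/49819.05 − 1 = 0.2994.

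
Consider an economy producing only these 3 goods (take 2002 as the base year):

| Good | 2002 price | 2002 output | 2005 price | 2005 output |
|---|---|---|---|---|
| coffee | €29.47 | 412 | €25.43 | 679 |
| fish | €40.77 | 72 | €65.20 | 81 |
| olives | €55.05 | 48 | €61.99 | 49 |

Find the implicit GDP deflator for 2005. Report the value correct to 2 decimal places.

98.37

Nominal GDP 2005 = 25.43·679 + 65.20·81 + 61.99·49 = 25585.68.
Real GDP 2005 (at 2002 prices) = 29.47·679 + 40.77·81 + 55.05·49 = 26009.95.
Deflator = Nominal/Real × 100 = 25585.68/26009.95 × 100 = 98.369.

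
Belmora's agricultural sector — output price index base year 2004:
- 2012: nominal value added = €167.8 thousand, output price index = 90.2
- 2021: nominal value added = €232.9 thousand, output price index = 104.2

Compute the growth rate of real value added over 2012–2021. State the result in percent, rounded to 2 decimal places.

Real value added 2012 = 167.8 / 0.902 = 186.03.
Real value added 2021 = 232.9 / 1.042 = 223.51.
Real growth = 223.51 / 186.03 − 1 = 0.2015.

20.15%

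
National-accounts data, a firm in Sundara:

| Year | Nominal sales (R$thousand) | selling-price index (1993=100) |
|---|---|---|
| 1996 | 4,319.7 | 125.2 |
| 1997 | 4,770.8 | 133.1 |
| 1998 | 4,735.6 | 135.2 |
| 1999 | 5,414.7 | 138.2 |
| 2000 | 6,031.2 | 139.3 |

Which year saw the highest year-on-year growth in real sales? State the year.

1999

1997: real = 4770.8/1.331 = 3584.37; growth vs 1996 (3450.24) = 3.89%.
1998: real = 4735.6/1.352 = 3502.66; growth vs 1997 (3584.37) = -2.28%.
1999: real = 5414.7/1.382 = 3918.02; growth vs 1998 (3502.66) = 11.86%.
2000: real = 6031.2/1.393 = 4329.65; growth vs 1999 (3918.02) = 10.51%.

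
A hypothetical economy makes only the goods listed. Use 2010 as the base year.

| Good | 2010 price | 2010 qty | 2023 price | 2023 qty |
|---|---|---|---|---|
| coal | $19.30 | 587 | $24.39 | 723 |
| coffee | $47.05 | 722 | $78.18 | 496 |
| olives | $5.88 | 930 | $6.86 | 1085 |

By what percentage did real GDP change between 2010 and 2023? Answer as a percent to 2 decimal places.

Real GDP 2010 = Nominal GDP 2010 = 19.30·587 + 47.05·722 + 5.88·930 = 50767.60.
Real GDP 2023 (at 2010 prices) = 19.30·723 + 47.05·496 + 5.88·1085 = 43670.50.
Real growth = 43670.50/50767.60 − 1 = -0.1398.

-13.98%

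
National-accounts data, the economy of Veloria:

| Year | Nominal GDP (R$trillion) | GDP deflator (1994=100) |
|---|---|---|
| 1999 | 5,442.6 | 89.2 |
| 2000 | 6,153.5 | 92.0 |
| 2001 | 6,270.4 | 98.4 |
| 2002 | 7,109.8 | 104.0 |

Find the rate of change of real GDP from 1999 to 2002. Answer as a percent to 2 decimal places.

12.04%

Real GDP 1999 = 5442.6/0.892 = 6101.57.
Real GDP 2002 = 7109.8/1.040 = 6836.35.
Change = 6836.35/6101.57 − 1 = 0.1204.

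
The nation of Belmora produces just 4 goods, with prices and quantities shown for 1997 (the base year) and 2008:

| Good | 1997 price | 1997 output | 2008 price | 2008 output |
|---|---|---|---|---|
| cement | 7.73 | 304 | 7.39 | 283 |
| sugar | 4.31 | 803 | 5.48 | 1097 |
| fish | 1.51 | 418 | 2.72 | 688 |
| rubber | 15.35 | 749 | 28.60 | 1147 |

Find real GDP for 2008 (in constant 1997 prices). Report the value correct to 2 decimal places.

Real GDP 2008 = Σ (p_1997 × q_2008) = 7.73·283 + 4.31·1097 + 1.51·688 + 15.35·1147 = 25560.99.

25560.99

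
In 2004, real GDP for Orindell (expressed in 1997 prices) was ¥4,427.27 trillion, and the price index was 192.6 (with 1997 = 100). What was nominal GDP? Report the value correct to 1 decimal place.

¥8,526.9 trillion

Nominal GDP = Real × (price index/100) = 4427.27 × 1.926 = 8526.92.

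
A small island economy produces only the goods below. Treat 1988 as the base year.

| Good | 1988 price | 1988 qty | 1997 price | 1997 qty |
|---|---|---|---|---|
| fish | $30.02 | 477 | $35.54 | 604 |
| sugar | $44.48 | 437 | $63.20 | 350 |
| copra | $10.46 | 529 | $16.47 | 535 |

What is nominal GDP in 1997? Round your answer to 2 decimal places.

Nominal GDP 1997 = Σ (p_1997 × q_1997) = 35.54·604 + 63.20·350 + 16.47·535 = 52397.61.

$52397.61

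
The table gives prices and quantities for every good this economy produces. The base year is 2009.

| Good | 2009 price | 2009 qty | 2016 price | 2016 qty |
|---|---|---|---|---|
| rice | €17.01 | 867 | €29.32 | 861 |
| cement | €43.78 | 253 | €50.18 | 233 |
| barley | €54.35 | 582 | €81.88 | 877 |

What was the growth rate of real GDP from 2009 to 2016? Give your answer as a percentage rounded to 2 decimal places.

26.20%

Real GDP 2009 = Nominal GDP 2009 = 17.01·867 + 43.78·253 + 54.35·582 = 57455.71.
Real GDP 2016 (at 2009 prices) = 17.01·861 + 43.78·233 + 54.35·877 = 72511.30.
Real growth = 72511.30/57455.71 − 1 = 0.2620.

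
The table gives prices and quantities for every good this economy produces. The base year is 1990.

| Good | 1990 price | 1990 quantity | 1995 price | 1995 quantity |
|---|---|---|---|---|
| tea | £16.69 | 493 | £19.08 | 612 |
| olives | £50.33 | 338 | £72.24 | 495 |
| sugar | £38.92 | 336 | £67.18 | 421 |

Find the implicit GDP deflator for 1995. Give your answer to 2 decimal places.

146.99

Nominal GDP 1995 = 19.08·612 + 72.24·495 + 67.18·421 = 75718.54.
Real GDP 1995 (at 1990 prices) = 16.69·612 + 50.33·495 + 38.92·421 = 51512.95.
Deflator = Nominal/Real × 100 = 75718.54/51512.95 × 100 = 146.989.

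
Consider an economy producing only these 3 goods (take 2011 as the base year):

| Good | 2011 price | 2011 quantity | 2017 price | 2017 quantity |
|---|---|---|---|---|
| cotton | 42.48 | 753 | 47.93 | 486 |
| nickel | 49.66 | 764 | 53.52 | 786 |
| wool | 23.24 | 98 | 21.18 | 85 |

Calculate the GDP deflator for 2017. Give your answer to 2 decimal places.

108.93

Nominal GDP 2017 = 47.93·486 + 53.52·786 + 21.18·85 = 67161.00.
Real GDP 2017 (at 2011 prices) = 42.48·486 + 49.66·786 + 23.24·85 = 61653.44.
Deflator = Nominal/Real × 100 = 67161.00/61653.44 × 100 = 108.933.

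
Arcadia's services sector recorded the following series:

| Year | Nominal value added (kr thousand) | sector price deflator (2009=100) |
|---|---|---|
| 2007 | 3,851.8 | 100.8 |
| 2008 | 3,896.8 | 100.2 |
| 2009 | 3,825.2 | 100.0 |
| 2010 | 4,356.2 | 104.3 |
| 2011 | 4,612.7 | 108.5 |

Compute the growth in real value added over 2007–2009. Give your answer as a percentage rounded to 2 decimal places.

Real value added 2007 = 3851.8/1.008 = 3821.23.
Real value added 2009 = 3825.2/1.000 = 3825.20.
Change = 3825.20/3821.23 − 1 = 0.0010.

0.10%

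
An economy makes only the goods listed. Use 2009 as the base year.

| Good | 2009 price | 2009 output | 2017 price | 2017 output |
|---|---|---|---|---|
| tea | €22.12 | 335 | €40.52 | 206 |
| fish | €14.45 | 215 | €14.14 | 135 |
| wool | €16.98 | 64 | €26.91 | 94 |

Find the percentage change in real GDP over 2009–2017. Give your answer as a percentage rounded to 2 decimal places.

-30.16%

Real GDP 2009 = Nominal GDP 2009 = 22.12·335 + 14.45·215 + 16.98·64 = 11603.67.
Real GDP 2017 (at 2009 prices) = 22.12·206 + 14.45·135 + 16.98·94 = 8103.59.
Real growth = 8103.59/11603.67 − 1 = -0.3016.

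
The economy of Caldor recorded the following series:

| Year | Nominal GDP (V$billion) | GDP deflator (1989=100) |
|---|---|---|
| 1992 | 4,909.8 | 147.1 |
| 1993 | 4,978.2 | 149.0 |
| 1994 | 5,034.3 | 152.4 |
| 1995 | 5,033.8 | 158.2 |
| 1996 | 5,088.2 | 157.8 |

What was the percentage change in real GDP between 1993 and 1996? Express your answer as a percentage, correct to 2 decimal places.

-3.49%

Real GDP 1993 = 4978.2/1.490 = 3341.07.
Real GDP 1996 = 5088.2/1.578 = 3224.46.
Change = 3224.46/3341.07 − 1 = -0.0349.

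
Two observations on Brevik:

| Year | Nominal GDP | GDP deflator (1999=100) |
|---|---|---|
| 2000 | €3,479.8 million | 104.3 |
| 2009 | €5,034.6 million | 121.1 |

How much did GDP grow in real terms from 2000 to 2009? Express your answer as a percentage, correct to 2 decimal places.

Real GDP 2000 = 3479.8 / 1.043 = 3336.34.
Real GDP 2009 = 5034.6 / 1.211 = 4157.39.
Real growth = 4157.39 / 3336.34 − 1 = 0.2461.

24.61%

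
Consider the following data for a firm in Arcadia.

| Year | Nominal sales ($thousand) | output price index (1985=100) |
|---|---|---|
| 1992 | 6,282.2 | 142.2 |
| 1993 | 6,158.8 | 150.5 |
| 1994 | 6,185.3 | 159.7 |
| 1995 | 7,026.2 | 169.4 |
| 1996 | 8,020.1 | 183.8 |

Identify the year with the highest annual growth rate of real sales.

1993: real = 6158.8/1.505 = 4092.23; growth vs 1992 (4417.86) = -7.37%.
1994: real = 6185.3/1.597 = 3873.07; growth vs 1993 (4092.23) = -5.36%.
1995: real = 7026.2/1.694 = 4147.70; growth vs 1994 (3873.07) = 7.09%.
1996: real = 8020.1/1.838 = 4363.49; growth vs 1995 (4147.70) = 5.20%.

1995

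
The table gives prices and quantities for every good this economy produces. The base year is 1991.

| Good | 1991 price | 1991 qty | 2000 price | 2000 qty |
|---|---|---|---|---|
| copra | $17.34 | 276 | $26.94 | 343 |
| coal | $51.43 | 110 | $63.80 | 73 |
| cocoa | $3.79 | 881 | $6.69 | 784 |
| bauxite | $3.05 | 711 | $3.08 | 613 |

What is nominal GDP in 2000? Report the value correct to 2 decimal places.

Nominal GDP 2000 = Σ (p_2000 × q_2000) = 26.94·343 + 63.80·73 + 6.69·784 + 3.08·613 = 21030.82.

$21030.82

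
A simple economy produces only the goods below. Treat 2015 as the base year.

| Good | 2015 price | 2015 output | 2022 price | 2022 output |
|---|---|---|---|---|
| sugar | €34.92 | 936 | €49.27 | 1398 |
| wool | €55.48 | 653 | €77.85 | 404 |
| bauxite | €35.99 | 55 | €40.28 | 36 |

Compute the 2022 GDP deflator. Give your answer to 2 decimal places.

140.33

Nominal GDP 2022 = 49.27·1398 + 77.85·404 + 40.28·36 = 101780.94.
Real GDP 2022 (at 2015 prices) = 34.92·1398 + 55.48·404 + 35.99·36 = 72527.72.
Deflator = Nominal/Real × 100 = 101780.94/72527.72 × 100 = 140.334.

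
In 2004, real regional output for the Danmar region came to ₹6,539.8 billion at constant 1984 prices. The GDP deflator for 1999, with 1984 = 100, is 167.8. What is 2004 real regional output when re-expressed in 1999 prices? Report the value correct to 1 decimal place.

Real regional output in 1999 prices = Real regional output in 1984 prices × (P_1999/P_1984) = 6539.8 × 1.678 = 10973.78.

₹10,973.8 billion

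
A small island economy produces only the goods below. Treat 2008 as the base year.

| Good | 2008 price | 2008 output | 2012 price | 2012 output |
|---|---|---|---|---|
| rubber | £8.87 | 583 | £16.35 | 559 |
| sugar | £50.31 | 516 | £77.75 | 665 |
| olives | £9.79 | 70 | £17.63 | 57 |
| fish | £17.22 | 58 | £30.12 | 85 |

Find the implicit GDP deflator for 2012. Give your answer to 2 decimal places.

Nominal GDP 2012 = 16.35·559 + 77.75·665 + 17.63·57 + 30.12·85 = 64408.51.
Real GDP 2012 (at 2008 prices) = 8.87·559 + 50.31·665 + 9.79·57 + 17.22·85 = 40436.21.
Deflator = Nominal/Real × 100 = 64408.51/40436.21 × 100 = 159.284.

159.28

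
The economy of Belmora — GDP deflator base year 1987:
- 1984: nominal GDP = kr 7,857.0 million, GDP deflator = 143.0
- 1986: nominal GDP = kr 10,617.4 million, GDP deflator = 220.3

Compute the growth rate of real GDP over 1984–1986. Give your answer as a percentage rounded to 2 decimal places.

-12.28%

Real GDP 1984 = 7857.0 / 1.430 = 5494.41.
Real GDP 1986 = 10617.4 / 2.203 = 4819.52.
Real growth = 4819.52 / 5494.41 − 1 = -0.1228.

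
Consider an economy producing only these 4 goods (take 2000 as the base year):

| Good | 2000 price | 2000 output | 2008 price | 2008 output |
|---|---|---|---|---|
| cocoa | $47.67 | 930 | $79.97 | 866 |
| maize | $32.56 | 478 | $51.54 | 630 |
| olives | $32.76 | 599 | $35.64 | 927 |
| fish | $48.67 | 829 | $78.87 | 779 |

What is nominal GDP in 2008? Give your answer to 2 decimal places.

$196202.23

Nominal GDP 2008 = Σ (p_2008 × q_2008) = 79.97·866 + 51.54·630 + 35.64·927 + 78.87·779 = 196202.23.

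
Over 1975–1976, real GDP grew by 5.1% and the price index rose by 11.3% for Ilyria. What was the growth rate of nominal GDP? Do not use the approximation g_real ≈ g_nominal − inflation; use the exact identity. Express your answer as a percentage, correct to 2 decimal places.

(1 + g_nom) = (1 + g_real)(1 + π) = 1.0510 × 1.1130 = 1.16976.

16.98%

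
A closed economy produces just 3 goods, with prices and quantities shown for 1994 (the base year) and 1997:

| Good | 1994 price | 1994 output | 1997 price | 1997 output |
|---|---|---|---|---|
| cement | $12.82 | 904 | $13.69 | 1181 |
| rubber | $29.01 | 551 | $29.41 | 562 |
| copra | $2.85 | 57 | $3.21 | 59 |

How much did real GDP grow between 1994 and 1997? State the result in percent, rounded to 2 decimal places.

13.97%

Real GDP 1994 = Nominal GDP 1994 = 12.82·904 + 29.01·551 + 2.85·57 = 27736.24.
Real GDP 1997 (at 1994 prices) = 12.82·1181 + 29.01·562 + 2.85·59 = 31612.19.
Real growth = 31612.19/27736.24 − 1 = 0.1397.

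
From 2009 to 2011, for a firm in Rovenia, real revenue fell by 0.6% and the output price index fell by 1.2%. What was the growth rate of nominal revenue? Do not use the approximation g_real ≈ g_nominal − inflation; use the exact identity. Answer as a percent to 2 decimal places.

-1.79%

(1 + g_nom) = (1 + g_real)(1 + π) = 0.9940 × 0.9880 = 0.98207.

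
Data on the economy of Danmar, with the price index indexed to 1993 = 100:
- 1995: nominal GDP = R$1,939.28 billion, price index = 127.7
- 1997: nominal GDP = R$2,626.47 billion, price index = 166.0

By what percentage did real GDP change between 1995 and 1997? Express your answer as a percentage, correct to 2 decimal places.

Deflate each year: 1995 → 1939.28/1.277 = 1518.62; 1997 → 2626.47/1.660 = 1582.21.
So real GDP changed by 1582.21/1518.62 − 1 = 0.0419, i.e. 4.19%.

4.19%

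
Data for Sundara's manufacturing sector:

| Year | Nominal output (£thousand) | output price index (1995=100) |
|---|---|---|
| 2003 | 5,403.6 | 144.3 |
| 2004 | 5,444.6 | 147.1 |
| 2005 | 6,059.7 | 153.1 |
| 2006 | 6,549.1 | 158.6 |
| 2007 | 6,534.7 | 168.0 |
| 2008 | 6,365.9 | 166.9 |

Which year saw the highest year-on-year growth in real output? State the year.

2005

2004: real = 5444.6/1.471 = 3701.29; growth vs 2003 (3744.70) = -1.16%.
2005: real = 6059.7/1.531 = 3958.00; growth vs 2004 (3701.29) = 6.94%.
2006: real = 6549.1/1.586 = 4129.32; growth vs 2005 (3958.00) = 4.33%.
2007: real = 6534.7/1.680 = 3889.70; growth vs 2006 (4129.32) = -5.80%.
2008: real = 6365.9/1.669 = 3814.20; growth vs 2007 (3889.70) = -1.94%.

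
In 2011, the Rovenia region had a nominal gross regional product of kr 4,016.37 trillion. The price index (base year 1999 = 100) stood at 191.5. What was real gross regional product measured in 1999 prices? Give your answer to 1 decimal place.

Real gross regional product = Nominal / (price index/100) = 4016.37 / 1.915 = 2097.32.

kr 2,097.3 trillion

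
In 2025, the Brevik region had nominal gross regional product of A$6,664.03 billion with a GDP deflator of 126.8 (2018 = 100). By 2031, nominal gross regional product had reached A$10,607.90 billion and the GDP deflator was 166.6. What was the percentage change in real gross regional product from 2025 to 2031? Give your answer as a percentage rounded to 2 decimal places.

Deflate each year: 2025 → 6664.03/1.268 = 5255.54; 2031 → 10607.90/1.666 = 6367.29.
So real gross regional product changed by 6367.29/5255.54 − 1 = 0.2115, i.e. 21.15%.

21.15%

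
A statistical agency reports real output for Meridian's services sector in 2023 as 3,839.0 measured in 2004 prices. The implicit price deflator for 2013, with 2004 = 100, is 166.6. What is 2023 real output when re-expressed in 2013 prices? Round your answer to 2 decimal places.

Real output in 2013 prices = Real output in 2004 prices × (P_2013/P_2004) = 3839.0 × 1.666 = 6395.77.

6,395.77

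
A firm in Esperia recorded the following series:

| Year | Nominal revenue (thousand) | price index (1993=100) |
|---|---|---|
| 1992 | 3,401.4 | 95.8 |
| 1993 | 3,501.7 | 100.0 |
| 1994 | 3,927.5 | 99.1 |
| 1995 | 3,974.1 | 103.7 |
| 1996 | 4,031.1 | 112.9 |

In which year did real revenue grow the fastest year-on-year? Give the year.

1994

1993: real = 3501.7/1.000 = 3501.70; growth vs 1992 (3550.52) = -1.38%.
1994: real = 3927.5/0.991 = 3963.17; growth vs 1993 (3501.70) = 13.18%.
1995: real = 3974.1/1.037 = 3832.30; growth vs 1994 (3963.17) = -3.30%.
1996: real = 4031.1/1.129 = 3570.50; growth vs 1995 (3832.30) = -6.83%.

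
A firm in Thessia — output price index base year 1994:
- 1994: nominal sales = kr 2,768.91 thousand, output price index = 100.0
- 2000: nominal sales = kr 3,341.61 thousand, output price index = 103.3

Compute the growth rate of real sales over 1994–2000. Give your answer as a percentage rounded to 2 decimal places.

16.83%

Real sales 1994 = 2768.91 / 1.000 = 2768.91.
Real sales 2000 = 3341.61 / 1.033 = 3234.86.
Real growth = 3234.86 / 2768.91 − 1 = 0.1683.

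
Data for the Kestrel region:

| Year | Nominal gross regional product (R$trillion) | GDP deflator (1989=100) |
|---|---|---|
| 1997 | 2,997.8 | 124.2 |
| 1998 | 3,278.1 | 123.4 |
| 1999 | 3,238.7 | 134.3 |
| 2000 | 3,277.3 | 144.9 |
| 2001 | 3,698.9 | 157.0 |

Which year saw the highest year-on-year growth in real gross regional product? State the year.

1998

1998: real = 3278.1/1.234 = 2656.48; growth vs 1997 (2413.69) = 10.06%.
1999: real = 3238.7/1.343 = 2411.54; growth vs 1998 (2656.48) = -9.22%.
2000: real = 3277.3/1.449 = 2261.77; growth vs 1999 (2411.54) = -6.21%.
2001: real = 3698.9/1.570 = 2355.99; growth vs 2000 (2261.77) = 4.17%.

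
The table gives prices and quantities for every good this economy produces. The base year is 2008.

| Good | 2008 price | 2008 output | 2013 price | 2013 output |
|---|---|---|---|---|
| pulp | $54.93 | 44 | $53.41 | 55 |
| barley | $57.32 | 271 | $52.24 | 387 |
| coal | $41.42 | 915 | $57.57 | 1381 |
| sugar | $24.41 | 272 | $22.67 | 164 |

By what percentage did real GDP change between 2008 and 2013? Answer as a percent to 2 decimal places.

Real GDP 2008 = Nominal GDP 2008 = 54.93·44 + 57.32·271 + 41.42·915 + 24.41·272 = 62489.46.
Real GDP 2013 (at 2008 prices) = 54.93·55 + 57.32·387 + 41.42·1381 + 24.41·164 = 86408.25.
Real growth = 86408.25/62489.46 − 1 = 0.3828.

38.28%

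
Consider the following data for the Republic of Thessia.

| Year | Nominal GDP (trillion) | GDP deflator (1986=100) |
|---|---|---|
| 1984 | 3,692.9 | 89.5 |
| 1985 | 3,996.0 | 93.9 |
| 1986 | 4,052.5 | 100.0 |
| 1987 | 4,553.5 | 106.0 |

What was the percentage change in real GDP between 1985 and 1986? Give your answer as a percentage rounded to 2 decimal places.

Real GDP 1985 = 3996.0/0.939 = 4255.59.
Real GDP 1986 = 4052.5/1.000 = 4052.50.
Change = 4052.50/4255.59 − 1 = -0.0477.

-4.77%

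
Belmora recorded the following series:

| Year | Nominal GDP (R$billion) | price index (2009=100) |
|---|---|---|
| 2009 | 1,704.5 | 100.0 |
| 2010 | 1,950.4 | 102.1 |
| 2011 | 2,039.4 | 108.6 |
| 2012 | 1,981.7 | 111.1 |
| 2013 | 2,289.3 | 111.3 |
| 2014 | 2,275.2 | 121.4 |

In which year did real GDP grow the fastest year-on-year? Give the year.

2013

2010: real = 1950.4/1.021 = 1910.28; growth vs 2009 (1704.50) = 12.07%.
2011: real = 2039.4/1.086 = 1877.90; growth vs 2010 (1910.28) = -1.70%.
2012: real = 1981.7/1.111 = 1783.71; growth vs 2011 (1877.90) = -5.02%.
2013: real = 2289.3/1.113 = 2056.87; growth vs 2012 (1783.71) = 15.31%.
2014: real = 2275.2/1.214 = 1874.14; growth vs 2013 (2056.87) = -8.88%.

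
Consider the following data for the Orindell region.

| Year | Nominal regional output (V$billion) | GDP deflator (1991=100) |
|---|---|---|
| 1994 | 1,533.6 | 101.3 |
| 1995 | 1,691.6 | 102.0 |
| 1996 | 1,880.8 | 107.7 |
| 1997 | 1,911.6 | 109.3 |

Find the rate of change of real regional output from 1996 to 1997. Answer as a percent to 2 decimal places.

Real regional output 1996 = 1880.8/1.077 = 1746.33.
Real regional output 1997 = 1911.6/1.093 = 1748.95.
Change = 1748.95/1746.33 − 1 = 0.0015.

0.15%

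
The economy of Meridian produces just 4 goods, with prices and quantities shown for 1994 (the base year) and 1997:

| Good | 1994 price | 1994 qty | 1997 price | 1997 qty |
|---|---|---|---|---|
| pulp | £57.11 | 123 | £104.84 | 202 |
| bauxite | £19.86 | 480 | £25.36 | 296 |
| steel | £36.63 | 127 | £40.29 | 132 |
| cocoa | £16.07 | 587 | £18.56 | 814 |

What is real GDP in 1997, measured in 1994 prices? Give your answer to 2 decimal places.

£35330.92

Real GDP 1997 = Σ (p_1994 × q_1997) = 57.11·202 + 19.86·296 + 36.63·132 + 16.07·814 = 35330.92.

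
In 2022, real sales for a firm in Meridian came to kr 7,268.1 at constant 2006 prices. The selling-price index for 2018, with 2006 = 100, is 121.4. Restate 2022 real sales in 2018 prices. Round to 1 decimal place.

kr 8,823.5

Real sales in 2018 prices = Real sales in 2006 prices × (P_2018/P_2006) = 7268.1 × 1.214 = 8823.47.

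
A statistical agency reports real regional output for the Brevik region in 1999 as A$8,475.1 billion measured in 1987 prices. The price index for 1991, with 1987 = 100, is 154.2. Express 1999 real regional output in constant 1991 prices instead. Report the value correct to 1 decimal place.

Real regional output in 1991 prices = Real regional output in 1987 prices × (P_1991/P_1987) = 8475.1 × 1.542 = 13068.60.

A$13,068.6 billion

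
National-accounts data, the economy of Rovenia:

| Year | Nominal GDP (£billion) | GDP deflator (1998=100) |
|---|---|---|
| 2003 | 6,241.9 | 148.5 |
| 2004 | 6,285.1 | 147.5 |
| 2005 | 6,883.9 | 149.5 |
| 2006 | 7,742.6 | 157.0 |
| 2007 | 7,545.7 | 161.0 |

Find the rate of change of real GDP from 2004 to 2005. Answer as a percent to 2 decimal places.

8.06%

Real GDP 2004 = 6285.1/1.475 = 4261.08.
Real GDP 2005 = 6883.9/1.495 = 4604.62.
Change = 4604.62/4261.08 − 1 = 0.0806.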